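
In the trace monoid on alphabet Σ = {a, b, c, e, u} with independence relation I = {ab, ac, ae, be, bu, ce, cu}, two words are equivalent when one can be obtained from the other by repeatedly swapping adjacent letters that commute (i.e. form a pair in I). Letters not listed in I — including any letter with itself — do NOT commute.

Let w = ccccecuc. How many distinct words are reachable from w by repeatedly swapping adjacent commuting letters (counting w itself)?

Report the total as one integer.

28

0(c) covers ∅
1(c) covers 0:c
2(c) covers 1:c
3(c) covers 2:c
4(e) covers ∅
5(c) covers 3:c
6(u) covers 4:e
7(c) covers 5:c
floor of heap: 0:c, 4:e
completions by unplaced set U, small U first (add the entries for U minus each lowest piece of U):
  |U|=1: {6}:1  {7}:1
  |U|=2: {4,6}:1  {5,7}:1  {6,7}:2
  |U|=3: {3,5,7}:1  {4,6,7}:3  {5,6,7}:3
  |U|=4: {2,3,5,7}:1  {3,5,6,7}:4  {4,5,6,7}:6
  |U|=5: {1,2,3,5,7}:1  {2,3,5,6,7}:5  {3,4,5,6,7}:10
  |U|=6: {0,1,2,3,5,7}:1  {1,2,3,5,6,7}:6  {2,3,4,5,6,7}:15
  start at 0(c): 21
  start at 4(e): 7
sum over floor = 28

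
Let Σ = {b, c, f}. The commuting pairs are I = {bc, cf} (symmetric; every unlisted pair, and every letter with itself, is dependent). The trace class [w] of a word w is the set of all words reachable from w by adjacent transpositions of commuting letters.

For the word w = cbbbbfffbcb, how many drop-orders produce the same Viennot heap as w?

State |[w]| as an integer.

0(c) covers ∅
1(b) covers ∅
2(b) covers 1:b
3(b) covers 2:b
4(b) covers 3:b
5(f) covers 4:b
6(f) covers 5:f
7(f) covers 6:f
8(b) covers 7:f
9(c) covers 0:c
10(b) covers 8:b
floor of heap: 0:c, 1:b
completions by unplaced set U, small U first (add the entries for U minus each lowest piece of U):
  |U|=1: {9}:1  {10}:1
  |U|=2: {0,9}:1  {8,10}:1  {9,10}:2
  |U|=3: {0,9,10}:3  {7,8,10}:1  {8,9,10}:3
  |U|=4: {0,8,9,10}:6  {6,7,8,10}:1  {7,8,9,10}:4
  |U|=5: {0,7,8,9,10}:10  {5,6,7,8,10}:1  {6,7,8,9,10}:5
  |U|=6: {0,6,7,8,9,10}:15  {4,5,6,7,8,10}:1  {5,6,7,8,9,10}:6
  |U|=7: {0,5,6,7,8,9,10}:21  {3,4,5,6,7,8,10}:1  {4,5,6,7,8,9,10}:7
  |U|=8: {0,4,5,6,7,8,9,10}:28  {2,3,4,5,6,7,8,10}:1  {3,4,5,6,7,8,9,10}:8
  |U|=9: {0,3,4,5,6,7,8,9,10}:36  {1,2,3,4,5,6,7,8,10}:1  {2,3,4,5,6,7,8,9,10}:9
  start at 0(c): 10
  start at 1(b): 45
sum over floor = 55

55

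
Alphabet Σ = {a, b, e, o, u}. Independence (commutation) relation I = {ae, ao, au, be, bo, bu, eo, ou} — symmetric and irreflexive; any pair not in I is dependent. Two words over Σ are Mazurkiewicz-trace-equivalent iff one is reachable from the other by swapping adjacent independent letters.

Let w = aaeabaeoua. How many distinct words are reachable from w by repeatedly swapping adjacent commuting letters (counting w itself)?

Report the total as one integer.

drop 0:a onto floor
drop 1:a onto {0:a}
drop 2:e onto floor
drop 3:a onto {1:a}
drop 4:b onto {3:a}
drop 5:a onto {4:b}
drop 6:e onto {2:e}
drop 7:o onto floor
drop 8:u onto {6:e}
drop 9:a onto {5:a}
ground layer = {0:a, 2:e, 7:o}
drop-orders for the pieces not yet dropped (sum over which currently-grounded one goes next):
  1 to go: {7} 1  {8} 1  {9} 1
  2 to go: {5,9} 1  {6,8} 1  {7,8} 2  {7,9} 2  {8,9} 2
  3 to go: {2,6,8} 1  {4,5,9} 1  {5,7,9} 3  {5,8,9} 3  {6,7,8} 3  {6,8,9} 3  {7,8,9} 6
  4 to go: {2,6,7,8} 4  {2,6,8,9} 4  {3,4,5,9} 1  {4,5,7,9} 4  {4,5,8,9} 4  {5,6,8,9} 6  {5,7,8,9} 12  {6,7,8,9} 12
  5 to go: {1,3,4,5,9} 1  {2,5,6,8,9} 10  {2,6,7,8,9} 20  {3,4,5,7,9} 5  {3,4,5,8,9} 5  {4,5,6,8,9} 10  {4,5,7,8,9} 20  {5,6,7,8,9} 30
  6 to go: {0,1,3,4,5,9} 1  {1,3,4,5,7,9} 6  {1,3,4,5,8,9} 6  {2,4,5,6,8,9} 20  {2,5,6,7,8,9} 60  {3,4,5,6,8,9} 15  {3,4,5,7,8,9} 30  {4,5,6,7,8,9} 60
  7 to go: {0,1,3,4,5,7,9} 7  {0,1,3,4,5,8,9} 7  {1,3,4,5,6,8,9} 21  {1,3,4,5,7,8,9} 42  {2,3,4,5,6,8,9} 35  {2,4,5,6,7,8,9} 140  {3,4,5,6,7,8,9} 105
  8 to go: {0,1,3,4,5,6,8,9} 28  {0,1,3,4,5,7,8,9} 56  {1,2,3,4,5,6,8,9} 56  {1,3,4,5,6,7,8,9} 168  {2,3,4,5,6,7,8,9} 280
  if 0:a drops first: 504 orders
  if 2:e drops first: 252 orders
  if 7:o drops first: 84 orders
heap linearizations: 840

840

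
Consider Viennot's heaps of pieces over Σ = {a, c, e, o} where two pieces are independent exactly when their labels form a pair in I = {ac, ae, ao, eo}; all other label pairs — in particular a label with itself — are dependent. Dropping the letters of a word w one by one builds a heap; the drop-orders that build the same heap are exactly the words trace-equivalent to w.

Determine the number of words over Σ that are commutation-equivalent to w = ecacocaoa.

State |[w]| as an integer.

drop 0:e onto floor
drop 1:c onto {0:e}
drop 2:a onto floor
drop 3:c onto {1:c}
drop 4:o onto {3:c}
drop 5:c onto {4:o}
drop 6:a onto {2:a}
drop 7:o onto {5:c}
drop 8:a onto {6:a}
ground layer = {0:e, 2:a}
drop-orders for the pieces not yet dropped (sum over which currently-grounded one goes next):
  1 to go: {7} 1  {8} 1
  2 to go: {5,7} 1  {6,8} 1  {7,8} 2
  3 to go: {2,6,8} 1  {4,5,7} 1  {5,7,8} 3  {6,7,8} 3
  4 to go: {2,6,7,8} 4  {3,4,5,7} 1  {4,5,7,8} 4  {5,6,7,8} 6
  5 to go: {1,3,4,5,7} 1  {2,5,6,7,8} 10  {3,4,5,7,8} 5  {4,5,6,7,8} 10
  6 to go: {0,1,3,4,5,7} 1  {1,3,4,5,7,8} 6  {2,4,5,6,7,8} 20  {3,4,5,6,7,8} 15
  7 to go: {0,1,3,4,5,7,8} 7  {1,3,4,5,6,7,8} 21  {2,3,4,5,6,7,8} 35
  if 0:e drops first: 56 orders
  if 2:a drops first: 28 orders
heap linearizations: 84

84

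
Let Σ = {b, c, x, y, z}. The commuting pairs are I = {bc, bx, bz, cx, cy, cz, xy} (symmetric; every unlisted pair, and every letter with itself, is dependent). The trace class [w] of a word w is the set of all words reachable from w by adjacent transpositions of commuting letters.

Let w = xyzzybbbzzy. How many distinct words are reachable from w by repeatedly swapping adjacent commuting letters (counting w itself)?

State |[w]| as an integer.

20

drop 0:x onto floor
drop 1:y onto floor
drop 2:z onto {0:x, 1:y}
drop 3:z onto {2:z}
drop 4:y onto {3:z}
drop 5:b onto {4:y}
drop 6:b onto {5:b}
drop 7:b onto {6:b}
drop 8:z onto {4:y}
drop 9:z onto {8:z}
drop 10:y onto {7:b, 9:z}
ground layer = {0:x, 1:y}
drop-orders for the pieces not yet dropped (sum over which currently-grounded one goes next):
  1 to go: {10} 1
  2 to go: {7,10} 1  {9,10} 1
  3 to go: {6,7,10} 1  {7,9,10} 2  {8,9,10} 1
  4 to go: {5,6,7,10} 1  {6,7,9,10} 3  {7,8,9,10} 3
  5 to go: {5,6,7,9,10} 4  {6,7,8,9,10} 6
  6 to go: {5,6,7,8,9,10} 10
  7 to go: {4,5,6,7,8,9,10} 10
  8 to go: {3,4,5,6,7,8,9,10} 10
  9 to go: {2,3,4,5,6,7,8,9,10} 10
  if 0:x drops first: 10 orders
  if 1:y drops first: 10 orders
heap linearizations: 20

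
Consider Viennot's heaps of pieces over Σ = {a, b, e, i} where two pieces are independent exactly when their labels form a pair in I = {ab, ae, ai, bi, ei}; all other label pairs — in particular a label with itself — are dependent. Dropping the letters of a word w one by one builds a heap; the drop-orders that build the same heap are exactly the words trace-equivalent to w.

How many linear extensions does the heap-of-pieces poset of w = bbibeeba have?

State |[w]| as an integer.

56

0(b) covers ∅
1(b) covers 0:b
2(i) covers ∅
3(b) covers 1:b
4(e) covers 3:b
5(e) covers 4:e
6(b) covers 5:e
7(a) covers ∅
floor of heap: 0:b, 2:i, 7:a
completions by unplaced set U, small U first (add the entries for U minus each lowest piece of U):
  |U|=1: {2}:1  {6}:1  {7}:1
  |U|=2: {2,6}:2  {2,7}:2  {5,6}:1  {6,7}:2
  |U|=3: {2,5,6}:3  {2,6,7}:6  {4,5,6}:1  {5,6,7}:3
  |U|=4: {2,4,5,6}:4  {2,5,6,7}:12  {3,4,5,6}:1  {4,5,6,7}:4
  |U|=5: {1,3,4,5,6}:1  {2,3,4,5,6}:5  {2,4,5,6,7}:20  {3,4,5,6,7}:5
  |U|=6: {0,1,3,4,5,6}:1  {1,2,3,4,5,6}:6  {1,3,4,5,6,7}:6  {2,3,4,5,6,7}:30
  start at 0(b): 42
  start at 2(i): 7
  start at 7(a): 7
sum over floor = 56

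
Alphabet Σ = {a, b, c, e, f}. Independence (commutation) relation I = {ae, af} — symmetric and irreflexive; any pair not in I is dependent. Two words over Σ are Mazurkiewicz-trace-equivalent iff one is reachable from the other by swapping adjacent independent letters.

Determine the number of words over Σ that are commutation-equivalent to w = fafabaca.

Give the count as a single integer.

piece 0:f — minimal
piece 1:a — minimal
piece 2:f rests on {0:f}
piece 3:a rests on {1:a}
piece 4:b rests on {2:f, 3:a}
piece 5:a rests on {4:b}
piece 6:c rests on {5:a}
piece 7:a rests on {6:c}
minimal pieces: {0:f, 1:a}
ways to finish when only these pieces remain (= sum over removing one remaining piece with nothing left below it):
  1 left: {7}→1
  2 left: {6,7}→1
  3 left: {5,6,7}→1
  4 left: {4,5,6,7}→1
  5 left: {2,4,5,6,7}→1  {3,4,5,6,7}→1
  6 left: {0,2,4,5,6,7}→1  {1,3,4,5,6,7}→1  {2,3,4,5,6,7}→2
  placing 0:f first → 3 extensions
  placing 1:a first → 3 extensions
total linear extensions = 6

6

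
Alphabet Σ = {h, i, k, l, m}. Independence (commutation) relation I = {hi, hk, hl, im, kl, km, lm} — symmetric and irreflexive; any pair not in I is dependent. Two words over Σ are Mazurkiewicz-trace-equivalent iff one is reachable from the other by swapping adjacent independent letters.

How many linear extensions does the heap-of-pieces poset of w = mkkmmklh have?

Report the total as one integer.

drop 0:m onto floor
drop 1:k onto floor
drop 2:k onto {1:k}
drop 3:m onto {0:m}
drop 4:m onto {3:m}
drop 5:k onto {2:k}
drop 6:l onto floor
drop 7:h onto {4:m}
ground layer = {0:m, 1:k, 6:l}
drop-orders for the pieces not yet dropped (sum over which currently-grounded one goes next):
  1 to go: {5} 1  {6} 1  {7} 1
  2 to go: {2,5} 1  {4,7} 1  {5,6} 2  {5,7} 2  {6,7} 2
  3 to go: {1,2,5} 1  {2,5,6} 3  {2,5,7} 3  {3,4,7} 1  {4,5,7} 3  {4,6,7} 3  {5,6,7} 6
  4 to go: {0,3,4,7} 1  {1,2,5,6} 4  {1,2,5,7} 4  {2,4,5,7} 6  {2,5,6,7} 12  {3,4,5,7} 4  {3,4,6,7} 4  {4,5,6,7} 12
  5 to go: {0,3,4,5,7} 5  {0,3,4,6,7} 5  {1,2,4,5,7} 10  {1,2,5,6,7} 20  {2,3,4,5,7} 10  {2,4,5,6,7} 30  {3,4,5,6,7} 20
  6 to go: {0,2,3,4,5,7} 15  {0,3,4,5,6,7} 30  {1,2,3,4,5,7} 20  {1,2,4,5,6,7} 60  {2,3,4,5,6,7} 60
  if 0:m drops first: 140 orders
  if 1:k drops first: 105 orders
  if 6:l drops first: 35 orders
heap linearizations: 280

280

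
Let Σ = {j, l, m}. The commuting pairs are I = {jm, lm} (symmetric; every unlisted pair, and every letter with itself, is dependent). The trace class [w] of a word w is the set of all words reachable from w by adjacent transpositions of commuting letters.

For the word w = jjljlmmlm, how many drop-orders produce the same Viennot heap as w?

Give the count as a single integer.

84

0(j) covers ∅
1(j) covers 0:j
2(l) covers 1:j
3(j) covers 2:l
4(l) covers 3:j
5(m) covers ∅
6(m) covers 5:m
7(l) covers 4:l
8(m) covers 6:m
floor of heap: 0:j, 5:m
completions by unplaced set U, small U first (add the entries for U minus each lowest piece of U):
  |U|=1: {7}:1  {8}:1
  |U|=2: {4,7}:1  {6,8}:1  {7,8}:2
  |U|=3: {3,4,7}:1  {4,7,8}:3  {5,6,8}:1  {6,7,8}:3
  |U|=4: {2,3,4,7}:1  {3,4,7,8}:4  {4,6,7,8}:6  {5,6,7,8}:4
  |U|=5: {1,2,3,4,7}:1  {2,3,4,7,8}:5  {3,4,6,7,8}:10  {4,5,6,7,8}:10
  |U|=6: {0,1,2,3,4,7}:1  {1,2,3,4,7,8}:6  {2,3,4,6,7,8}:15  {3,4,5,6,7,8}:20
  |U|=7: {0,1,2,3,4,7,8}:7  {1,2,3,4,6,7,8}:21  {2,3,4,5,6,7,8}:35
  start at 0(j): 56
  start at 5(m): 28
sum over floor = 84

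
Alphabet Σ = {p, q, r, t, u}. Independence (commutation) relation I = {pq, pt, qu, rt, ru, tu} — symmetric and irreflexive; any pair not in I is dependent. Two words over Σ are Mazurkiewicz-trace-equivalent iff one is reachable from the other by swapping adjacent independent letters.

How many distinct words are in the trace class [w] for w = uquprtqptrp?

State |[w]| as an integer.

110

drop 0:u onto floor
drop 1:q onto floor
drop 2:u onto {0:u}
drop 3:p onto {2:u}
drop 4:r onto {1:q, 3:p}
drop 5:t onto {1:q}
drop 6:q onto {4:r, 5:t}
drop 7:p onto {4:r}
drop 8:t onto {6:q}
drop 9:r onto {6:q, 7:p}
drop 10:p onto {9:r}
ground layer = {0:u, 1:q}
drop-orders for the pieces not yet dropped (sum over which currently-grounded one goes next):
  1 to go: {8} 1  {10} 1
  2 to go: {8,10} 2  {9,10} 1
  3 to go: {7,9,10} 1  {8,9,10} 3
  4 to go: {6,8,9,10} 3  {7,8,9,10} 4
  5 to go: {5,6,8,9,10} 3  {6,7,8,9,10} 7
  6 to go: {4,6,7,8,9,10} 7  {5,6,7,8,9,10} 10
  7 to go: {3,4,6,7,8,9,10} 7  {4,5,6,7,8,9,10} 17
  8 to go: {1,4,5,6,7,8,9,10} 17  {2,3,4,6,7,8,9,10} 7  {3,4,5,6,7,8,9,10} 24
  9 to go: {0,2,3,4,6,7,8,9,10} 7  {1,3,4,5,6,7,8,9,10} 41  {2,3,4,5,6,7,8,9,10} 31
  if 0:u drops first: 72 orders
  if 1:q drops first: 38 orders
heap linearizations: 110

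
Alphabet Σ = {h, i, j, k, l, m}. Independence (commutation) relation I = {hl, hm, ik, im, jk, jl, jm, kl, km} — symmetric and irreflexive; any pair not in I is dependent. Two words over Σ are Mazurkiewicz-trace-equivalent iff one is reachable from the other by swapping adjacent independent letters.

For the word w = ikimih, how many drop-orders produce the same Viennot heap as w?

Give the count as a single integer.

piece 0:i — minimal
piece 1:k — minimal
piece 2:i rests on {0:i}
piece 3:m — minimal
piece 4:i rests on {2:i}
piece 5:h rests on {1:k, 4:i}
minimal pieces: {0:i, 1:k, 3:m}
ways to finish when only these pieces remain (= sum over removing one remaining piece with nothing left below it):
  1 left: {3}→1  {5}→1
  2 left: {1,5}→1  {3,5}→2  {4,5}→1
  3 left: {1,3,5}→3  {1,4,5}→2  {2,4,5}→1  {3,4,5}→3
  4 left: {0,2,4,5}→1  {1,2,4,5}→3  {1,3,4,5}→8  {2,3,4,5}→4
  placing 0:i first → 15 extensions
  placing 1:k first → 5 extensions
  placing 3:m first → 4 extensions
total linear extensions = 24

24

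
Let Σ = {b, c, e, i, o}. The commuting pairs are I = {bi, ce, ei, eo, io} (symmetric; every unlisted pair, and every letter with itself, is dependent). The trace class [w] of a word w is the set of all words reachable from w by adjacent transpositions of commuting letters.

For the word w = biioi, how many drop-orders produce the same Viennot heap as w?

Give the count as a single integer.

10

0(b) covers ∅
1(i) covers ∅
2(i) covers 1:i
3(o) covers 0:b
4(i) covers 2:i
floor of heap: 0:b, 1:i
completions by unplaced set U, small U first (add the entries for U minus each lowest piece of U):
  |U|=1: {3}:1  {4}:1
  |U|=2: {0,3}:1  {2,4}:1  {3,4}:2
  |U|=3: {0,3,4}:3  {1,2,4}:1  {2,3,4}:3
  start at 0(b): 4
  start at 1(i): 6
sum over floor = 10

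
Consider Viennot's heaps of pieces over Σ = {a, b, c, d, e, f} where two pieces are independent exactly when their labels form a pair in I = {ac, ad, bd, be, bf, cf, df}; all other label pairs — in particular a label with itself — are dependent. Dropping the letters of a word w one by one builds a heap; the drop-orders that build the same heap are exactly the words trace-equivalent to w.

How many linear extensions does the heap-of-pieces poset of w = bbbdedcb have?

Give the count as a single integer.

20

drop 0:b onto floor
drop 1:b onto {0:b}
drop 2:b onto {1:b}
drop 3:d onto floor
drop 4:e onto {3:d}
drop 5:d onto {4:e}
drop 6:c onto {2:b, 5:d}
drop 7:b onto {6:c}
ground layer = {0:b, 3:d}
drop-orders for the pieces not yet dropped (sum over which currently-grounded one goes next):
  1 to go: {7} 1
  2 to go: {6,7} 1
  3 to go: {2,6,7} 1  {5,6,7} 1
  4 to go: {1,2,6,7} 1  {2,5,6,7} 2  {4,5,6,7} 1
  5 to go: {0,1,2,6,7} 1  {1,2,5,6,7} 3  {2,4,5,6,7} 3  {3,4,5,6,7} 1
  6 to go: {0,1,2,5,6,7} 4  {1,2,4,5,6,7} 6  {2,3,4,5,6,7} 4
  if 0:b drops first: 10 orders
  if 3:d drops first: 10 orders
heap linearizations: 20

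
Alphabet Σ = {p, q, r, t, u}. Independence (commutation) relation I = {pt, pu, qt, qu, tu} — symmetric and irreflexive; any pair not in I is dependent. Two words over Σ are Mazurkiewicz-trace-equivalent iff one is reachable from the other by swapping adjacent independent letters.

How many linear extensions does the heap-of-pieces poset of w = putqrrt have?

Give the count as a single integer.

drop 0:p onto floor
drop 1:u onto floor
drop 2:t onto floor
drop 3:q onto {0:p}
drop 4:r onto {1:u, 2:t, 3:q}
drop 5:r onto {4:r}
drop 6:t onto {5:r}
ground layer = {0:p, 1:u, 2:t}
drop-orders for the pieces not yet dropped (sum over which currently-grounded one goes next):
  1 to go: {6} 1
  2 to go: {5,6} 1
  3 to go: {4,5,6} 1
  4 to go: {1,4,5,6} 1  {2,4,5,6} 1  {3,4,5,6} 1
  5 to go: {0,3,4,5,6} 1  {1,2,4,5,6} 2  {1,3,4,5,6} 2  {2,3,4,5,6} 2
  if 0:p drops first: 6 orders
  if 1:u drops first: 3 orders
  if 2:t drops first: 3 orders
heap linearizations: 12

12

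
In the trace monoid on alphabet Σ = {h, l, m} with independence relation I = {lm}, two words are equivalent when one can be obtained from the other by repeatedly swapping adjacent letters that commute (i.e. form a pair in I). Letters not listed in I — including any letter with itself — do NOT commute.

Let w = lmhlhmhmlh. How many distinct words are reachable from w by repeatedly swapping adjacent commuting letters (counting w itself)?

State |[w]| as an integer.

4

drop 0:l onto floor
drop 1:m onto floor
drop 2:h onto {0:l, 1:m}
drop 3:l onto {2:h}
drop 4:h onto {3:l}
drop 5:m onto {4:h}
drop 6:h onto {5:m}
drop 7:m onto {6:h}
drop 8:l onto {6:h}
drop 9:h onto {7:m, 8:l}
ground layer = {0:l, 1:m}
drop-orders for the pieces not yet dropped (sum over which currently-grounded one goes next):
  1 to go: {9} 1
  2 to go: {7,9} 1  {8,9} 1
  3 to go: {7,8,9} 2
  4 to go: {6,7,8,9} 2
  5 to go: {5,6,7,8,9} 2
  6 to go: {4,5,6,7,8,9} 2
  7 to go: {3,4,5,6,7,8,9} 2
  8 to go: {2,3,4,5,6,7,8,9} 2
  if 0:l drops first: 2 orders
  if 1:m drops first: 2 orders
heap linearizations: 4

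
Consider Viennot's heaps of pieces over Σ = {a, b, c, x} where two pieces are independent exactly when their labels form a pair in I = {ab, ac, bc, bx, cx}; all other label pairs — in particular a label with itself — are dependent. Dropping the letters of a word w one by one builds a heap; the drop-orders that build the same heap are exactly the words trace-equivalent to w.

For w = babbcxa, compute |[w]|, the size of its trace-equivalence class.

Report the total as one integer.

0(b) covers ∅
1(a) covers ∅
2(b) covers 0:b
3(b) covers 2:b
4(c) covers ∅
5(x) covers 1:a
6(a) covers 5:x
floor of heap: 0:b, 1:a, 4:c
completions by unplaced set U, small U first (add the entries for U minus each lowest piece of U):
  |U|=1: {3}:1  {4}:1  {6}:1
  |U|=2: {2,3}:1  {3,4}:2  {3,6}:2  {4,6}:2  {5,6}:1
  |U|=3: {0,2,3}:1  {1,5,6}:1  {2,3,4}:3  {2,3,6}:3  {3,4,6}:6  {3,5,6}:3  {4,5,6}:3
  |U|=4: {0,2,3,4}:4  {0,2,3,6}:4  {1,3,5,6}:4  {1,4,5,6}:4  {2,3,4,6}:12  {2,3,5,6}:6  {3,4,5,6}:12
  |U|=5: {0,2,3,4,6}:20  {0,2,3,5,6}:10  {1,2,3,5,6}:10  {1,3,4,5,6}:20  {2,3,4,5,6}:30
  start at 0(b): 60
  start at 1(a): 60
  start at 4(c): 20
sum over floor = 140

140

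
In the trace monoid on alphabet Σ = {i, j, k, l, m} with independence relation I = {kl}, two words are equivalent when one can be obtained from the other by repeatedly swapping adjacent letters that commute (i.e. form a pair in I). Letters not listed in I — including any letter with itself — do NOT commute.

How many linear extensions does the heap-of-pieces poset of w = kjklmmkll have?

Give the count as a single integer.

6

0(k) covers ∅
1(j) covers 0:k
2(k) covers 1:j
3(l) covers 1:j
4(m) covers 2:k, 3:l
5(m) covers 4:m
6(k) covers 5:m
7(l) covers 5:m
8(l) covers 7:l
floor of heap: 0:k
completions by unplaced set U, small U first (add the entries for U minus each lowest piece of U):
  |U|=1: {6}:1  {8}:1
  |U|=2: {6,8}:2  {7,8}:1
  |U|=3: {6,7,8}:3
  |U|=4: {5,6,7,8}:3
  |U|=5: {4,5,6,7,8}:3
  |U|=6: {2,4,5,6,7,8}:3  {3,4,5,6,7,8}:3
  |U|=7: {2,3,4,5,6,7,8}:6
  start at 0(k): 6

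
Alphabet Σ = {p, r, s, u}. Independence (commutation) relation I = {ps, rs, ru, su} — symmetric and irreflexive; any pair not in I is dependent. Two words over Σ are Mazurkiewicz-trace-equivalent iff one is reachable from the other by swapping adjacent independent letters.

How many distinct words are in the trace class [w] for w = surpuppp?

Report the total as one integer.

#0=s has no predecessor
#1=u has no predecessor
#2=r has no predecessor
#3=p depends on [1:u, 2:r]
#4=u depends on [3:p]
#5=p depends on [4:u]
#6=p depends on [5:p]
#7=p depends on [6:p]
sources: [0:s, 1:u, 2:r]
N(rest) = Σ N(rest − s) over sources s of rest; N(one piece) = 1:
  size 1 → [0]=1  [7]=1
  size 2 → [0,7]=2  [6,7]=1
  size 3 → [0,6,7]=3  [5,6,7]=1
  size 4 → [0,5,6,7]=4  [4,5,6,7]=1
  size 5 → [0,4,5,6,7]=5  [3,4,5,6,7]=1
  size 6 → [0,3,4,5,6,7]=6  [1,3,4,5,6,7]=1  [2,3,4,5,6,7]=1
  first=0(s) contributes 2
  first=1(u) contributes 7
  first=2(r) contributes 7
|[w]| = 16

16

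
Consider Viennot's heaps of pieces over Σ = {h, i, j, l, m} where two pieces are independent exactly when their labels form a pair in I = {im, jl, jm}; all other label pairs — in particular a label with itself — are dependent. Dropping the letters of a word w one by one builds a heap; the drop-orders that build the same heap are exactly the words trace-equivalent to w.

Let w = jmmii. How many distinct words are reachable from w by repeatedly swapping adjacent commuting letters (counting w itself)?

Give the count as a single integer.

piece 0:j — minimal
piece 1:m — minimal
piece 2:m rests on {1:m}
piece 3:i rests on {0:j}
piece 4:i rests on {3:i}
minimal pieces: {0:j, 1:m}
ways to finish when only these pieces remain (= sum over removing one remaining piece with nothing left below it):
  1 left: {2}→1  {4}→1
  2 left: {1,2}→1  {2,4}→2  {3,4}→1
  3 left: {0,3,4}→1  {1,2,4}→3  {2,3,4}→3
  placing 0:j first → 6 extensions
  placing 1:m first → 4 extensions
total linear extensions = 10

10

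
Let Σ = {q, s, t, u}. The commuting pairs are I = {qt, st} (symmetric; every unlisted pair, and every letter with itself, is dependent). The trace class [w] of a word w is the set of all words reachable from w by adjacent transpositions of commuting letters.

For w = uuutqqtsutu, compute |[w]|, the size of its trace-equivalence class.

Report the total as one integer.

piece 0:u — minimal
piece 1:u rests on {0:u}
piece 2:u rests on {1:u}
piece 3:t rests on {2:u}
piece 4:q rests on {2:u}
piece 5:q rests on {4:q}
piece 6:t rests on {3:t}
piece 7:s rests on {5:q}
piece 8:u rests on {6:t, 7:s}
piece 9:t rests on {8:u}
piece 10:u rests on {9:t}
minimal pieces: {0:u}
ways to finish when only these pieces remain (= sum over removing one remaining piece with nothing left below it):
  1 left: {10}→1
  2 left: {9,10}→1
  3 left: {8,9,10}→1
  4 left: {6,8,9,10}→1  {7,8,9,10}→1
  5 left: {3,6,8,9,10}→1  {5,7,8,9,10}→1  {6,7,8,9,10}→2
  6 left: {3,6,7,8,9,10}→3  {4,5,7,8,9,10}→1  {5,6,7,8,9,10}→3
  7 left: {3,5,6,7,8,9,10}→6  {4,5,6,7,8,9,10}→4
  8 left: {3,4,5,6,7,8,9,10}→10
  9 left: {2,3,4,5,6,7,8,9,10}→10
  placing 0:u first → 10 extensions

10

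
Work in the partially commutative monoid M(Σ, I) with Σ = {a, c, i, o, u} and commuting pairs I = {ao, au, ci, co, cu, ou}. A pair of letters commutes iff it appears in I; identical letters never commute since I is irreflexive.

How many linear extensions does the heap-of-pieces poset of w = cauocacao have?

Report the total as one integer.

252

drop 0:c onto floor
drop 1:a onto {0:c}
drop 2:u onto floor
drop 3:o onto floor
drop 4:c onto {1:a}
drop 5:a onto {4:c}
drop 6:c onto {5:a}
drop 7:a onto {6:c}
drop 8:o onto {3:o}
ground layer = {0:c, 2:u, 3:o}
drop-orders for the pieces not yet dropped (sum over which currently-grounded one goes next):
  1 to go: {2} 1  {7} 1  {8} 1
  2 to go: {2,7} 2  {2,8} 2  {3,8} 1  {6,7} 1  {7,8} 2
  3 to go: {2,3,8} 3  {2,6,7} 3  {2,7,8} 6  {3,7,8} 3  {5,6,7} 1  {6,7,8} 3
  4 to go: {2,3,7,8} 12  {2,5,6,7} 4  {2,6,7,8} 12  {3,6,7,8} 6  {4,5,6,7} 1  {5,6,7,8} 4
  5 to go: {1,4,5,6,7} 1  {2,3,6,7,8} 30  {2,4,5,6,7} 5  {2,5,6,7,8} 20  {3,5,6,7,8} 10  {4,5,6,7,8} 5
  6 to go: {0,1,4,5,6,7} 1  {1,2,4,5,6,7} 6  {1,4,5,6,7,8} 6  {2,3,5,6,7,8} 60  {2,4,5,6,7,8} 30  {3,4,5,6,7,8} 15
  7 to go: {0,1,2,4,5,6,7} 7  {0,1,4,5,6,7,8} 7  {1,2,4,5,6,7,8} 42  {1,3,4,5,6,7,8} 21  {2,3,4,5,6,7,8} 105
  if 0:c drops first: 168 orders
  if 2:u drops first: 28 orders
  if 3:o drops first: 56 orders
heap linearizations: 252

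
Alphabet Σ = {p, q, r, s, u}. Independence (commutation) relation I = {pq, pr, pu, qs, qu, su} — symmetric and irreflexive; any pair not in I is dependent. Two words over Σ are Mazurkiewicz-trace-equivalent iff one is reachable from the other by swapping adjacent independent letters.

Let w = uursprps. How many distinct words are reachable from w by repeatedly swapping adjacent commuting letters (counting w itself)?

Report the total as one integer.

3

0(u) covers ∅
1(u) covers 0:u
2(r) covers 1:u
3(s) covers 2:r
4(p) covers 3:s
5(r) covers 3:s
6(p) covers 4:p
7(s) covers 5:r, 6:p
floor of heap: 0:u
completions by unplaced set U, small U first (add the entries for U minus each lowest piece of U):
  |U|=1: {7}:1
  |U|=2: {5,7}:1  {6,7}:1
  |U|=3: {4,6,7}:1  {5,6,7}:2
  |U|=4: {4,5,6,7}:3
  |U|=5: {3,4,5,6,7}:3
  |U|=6: {2,3,4,5,6,7}:3
  start at 0(u): 3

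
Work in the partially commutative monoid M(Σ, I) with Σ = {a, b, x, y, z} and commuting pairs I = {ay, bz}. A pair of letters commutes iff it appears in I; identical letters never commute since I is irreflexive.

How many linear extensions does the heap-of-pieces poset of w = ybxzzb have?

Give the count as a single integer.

3

0(y) covers ∅
1(b) covers 0:y
2(x) covers 1:b
3(z) covers 2:x
4(z) covers 3:z
5(b) covers 2:x
floor of heap: 0:y
completions by unplaced set U, small U first (add the entries for U minus each lowest piece of U):
  |U|=1: {4}:1  {5}:1
  |U|=2: {3,4}:1  {4,5}:2
  |U|=3: {3,4,5}:3
  |U|=4: {2,3,4,5}:3
  start at 0(y): 3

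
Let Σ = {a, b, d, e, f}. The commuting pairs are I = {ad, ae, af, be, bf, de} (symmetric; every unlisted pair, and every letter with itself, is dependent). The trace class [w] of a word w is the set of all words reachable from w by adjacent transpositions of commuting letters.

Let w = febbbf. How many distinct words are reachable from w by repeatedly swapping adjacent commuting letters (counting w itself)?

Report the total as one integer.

drop 0:f onto floor
drop 1:e onto {0:f}
drop 2:b onto floor
drop 3:b onto {2:b}
drop 4:b onto {3:b}
drop 5:f onto {1:e}
ground layer = {0:f, 2:b}
drop-orders for the pieces not yet dropped (sum over which currently-grounded one goes next):
  1 to go: {4} 1  {5} 1
  2 to go: {1,5} 1  {3,4} 1  {4,5} 2
  3 to go: {0,1,5} 1  {1,4,5} 3  {2,3,4} 1  {3,4,5} 3
  4 to go: {0,1,4,5} 4  {1,3,4,5} 6  {2,3,4,5} 4
  if 0:f drops first: 10 orders
  if 2:b drops first: 10 orders
heap linearizations: 20

20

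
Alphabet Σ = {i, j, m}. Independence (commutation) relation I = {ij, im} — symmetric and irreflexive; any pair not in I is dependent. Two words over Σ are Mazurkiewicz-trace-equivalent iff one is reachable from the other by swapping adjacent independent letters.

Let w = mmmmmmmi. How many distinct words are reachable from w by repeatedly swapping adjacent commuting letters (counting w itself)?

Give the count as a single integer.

8

0(m) covers ∅
1(m) covers 0:m
2(m) covers 1:m
3(m) covers 2:m
4(m) covers 3:m
5(m) covers 4:m
6(m) covers 5:m
7(i) covers ∅
floor of heap: 0:m, 7:i
completions by unplaced set U, small U first (add the entries for U minus each lowest piece of U):
  |U|=1: {6}:1  {7}:1
  |U|=2: {5,6}:1  {6,7}:2
  |U|=3: {4,5,6}:1  {5,6,7}:3
  |U|=4: {3,4,5,6}:1  {4,5,6,7}:4
  |U|=5: {2,3,4,5,6}:1  {3,4,5,6,7}:5
  |U|=6: {1,2,3,4,5,6}:1  {2,3,4,5,6,7}:6
  start at 0(m): 7
  start at 7(i): 1
sum over floor = 8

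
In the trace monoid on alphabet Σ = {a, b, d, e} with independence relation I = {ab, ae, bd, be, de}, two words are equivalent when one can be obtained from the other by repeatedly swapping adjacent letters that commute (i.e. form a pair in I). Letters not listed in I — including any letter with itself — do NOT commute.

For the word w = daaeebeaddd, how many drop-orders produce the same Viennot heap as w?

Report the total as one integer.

drop 0:d onto floor
drop 1:a onto {0:d}
drop 2:a onto {1:a}
drop 3:e onto floor
drop 4:e onto {3:e}
drop 5:b onto floor
drop 6:e onto {4:e}
drop 7:a onto {2:a}
drop 8:d onto {7:a}
drop 9:d onto {8:d}
drop 10:d onto {9:d}
ground layer = {0:d, 3:e, 5:b}
drop-orders for the pieces not yet dropped (sum over which currently-grounded one goes next):
  1 to go: {5} 1  {6} 1  {10} 1
  2 to go: {4,6} 1  {5,6} 2  {5,10} 2  {6,10} 2  {9,10} 1
  3 to go: {3,4,6} 1  {4,5,6} 3  {4,6,10} 3  {5,6,10} 6  {5,9,10} 3  {6,9,10} 3  {8,9,10} 1
  4 to go: {3,4,5,6} 4  {3,4,6,10} 4  {4,5,6,10} 12  {4,6,9,10} 6  {5,6,9,10} 12  {5,8,9,10} 4  {6,8,9,10} 4  {7,8,9,10} 1
  5 to go: {2,7,8,9,10} 1  {3,4,5,6,10} 20  {3,4,6,9,10} 10  {4,5,6,9,10} 30  {4,6,8,9,10} 10  {5,6,8,9,10} 20  {5,7,8,9,10} 5  {6,7,8,9,10} 5
  6 to go: {1,2,7,8,9,10} 1  {2,5,7,8,9,10} 6  {2,6,7,8,9,10} 6  {3,4,5,6,9,10} 60  {3,4,6,8,9,10} 20  {4,5,6,8,9,10} 60  {4,6,7,8,9,10} 15  {5,6,7,8,9,10} 30
  7 to go: {0,1,2,7,8,9,10} 1  {1,2,5,7,8,9,10} 7  {1,2,6,7,8,9,10} 7  {2,4,6,7,8,9,10} 21  {2,5,6,7,8,9,10} 42  {3,4,5,6,8,9,10} 140  {3,4,6,7,8,9,10} 35  {4,5,6,7,8,9,10} 105
  8 to go: {0,1,2,5,7,8,9,10} 8  {0,1,2,6,7,8,9,10} 8  {1,2,4,6,7,8,9,10} 28  {1,2,5,6,7,8,9,10} 56  {2,3,4,6,7,8,9,10} 56  {2,4,5,6,7,8,9,10} 168  {3,4,5,6,7,8,9,10} 280
  9 to go: {0,1,2,4,6,7,8,9,10} 36  {0,1,2,5,6,7,8,9,10} 72  {1,2,3,4,6,7,8,9,10} 84  {1,2,4,5,6,7,8,9,10} 252  {2,3,4,5,6,7,8,9,10} 504
  if 0:d drops first: 840 orders
  if 3:e drops first: 360 orders
  if 5:b drops first: 120 orders
heap linearizations: 1320

1320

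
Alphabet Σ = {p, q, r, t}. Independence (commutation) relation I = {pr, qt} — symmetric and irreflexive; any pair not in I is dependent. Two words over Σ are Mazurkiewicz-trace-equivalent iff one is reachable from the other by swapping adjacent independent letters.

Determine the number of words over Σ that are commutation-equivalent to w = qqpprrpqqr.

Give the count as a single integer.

10

piece 0:q — minimal
piece 1:q rests on {0:q}
piece 2:p rests on {1:q}
piece 3:p rests on {2:p}
piece 4:r rests on {1:q}
piece 5:r rests on {4:r}
piece 6:p rests on {3:p}
piece 7:q rests on {5:r, 6:p}
piece 8:q rests on {7:q}
piece 9:r rests on {8:q}
minimal pieces: {0:q}
ways to finish when only these pieces remain (= sum over removing one remaining piece with nothing left below it):
  1 left: {9}→1
  2 left: {8,9}→1
  3 left: {7,8,9}→1
  4 left: {5,7,8,9}→1  {6,7,8,9}→1
  5 left: {3,6,7,8,9}→1  {4,5,7,8,9}→1  {5,6,7,8,9}→2
  6 left: {2,3,6,7,8,9}→1  {3,5,6,7,8,9}→3  {4,5,6,7,8,9}→3
  7 left: {2,3,5,6,7,8,9}→4  {3,4,5,6,7,8,9}→6
  8 left: {2,3,4,5,6,7,8,9}→10
  placing 0:q first → 10 extensions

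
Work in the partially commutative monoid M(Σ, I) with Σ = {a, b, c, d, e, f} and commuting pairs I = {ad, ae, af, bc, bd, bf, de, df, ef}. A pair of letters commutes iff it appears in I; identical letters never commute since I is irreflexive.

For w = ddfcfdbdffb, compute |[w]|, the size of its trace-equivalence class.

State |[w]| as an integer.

1650

#0=d has no predecessor
#1=d depends on [0:d]
#2=f has no predecessor
#3=c depends on [1:d, 2:f]
#4=f depends on [3:c]
#5=d depends on [3:c]
#6=b has no predecessor
#7=d depends on [5:d]
#8=f depends on [4:f]
#9=f depends on [8:f]
#10=b depends on [6:b]
sources: [0:d, 2:f, 6:b]
N(rest) = Σ N(rest − s) over sources s of rest; N(one piece) = 1:
  size 1 → [7]=1  [9]=1  [10]=1
  size 2 → [5,7]=1  [6,10]=1  [7,9]=2  [7,10]=2  [8,9]=1  [9,10]=2
  size 3 → [4,8,9]=1  [5,7,9]=3  [5,7,10]=3  [6,7,10]=3  [6,9,10]=3  [7,8,9]=3  [7,9,10]=6  [8,9,10]=3
  size 4 → [4,7,8,9]=4  [4,8,9,10]=4  [5,6,7,10]=6  [5,7,8,9]=6  [5,7,9,10]=12  [6,7,9,10]=12  [6,8,9,10]=6  [7,8,9,10]=12
  size 5 → [4,5,7,8,9]=10  [4,6,8,9,10]=10  [4,7,8,9,10]=20  [5,6,7,9,10]=30  [5,7,8,9,10]=30  [6,7,8,9,10]=30
  size 6 → [3,4,5,7,8,9]=10  [4,5,7,8,9,10]=60  [4,6,7,8,9,10]=60  [5,6,7,8,9,10]=90
  size 7 → [1,3,4,5,7,8,9]=10  [2,3,4,5,7,8,9]=10  [3,4,5,7,8,9,10]=70  [4,5,6,7,8,9,10]=210
  size 8 → [0,1,3,4,5,7,8,9]=10  [1,2,3,4,5,7,8,9]=20  [1,3,4,5,7,8,9,10]=80  [2,3,4,5,7,8,9,10]=80  [3,4,5,6,7,8,9,10]=280
  size 9 → [0,1,2,3,4,5,7,8,9]=30  [0,1,3,4,5,7,8,9,10]=90  [1,2,3,4,5,7,8,9,10]=180  [1,3,4,5,6,7,8,9,10]=360  [2,3,4,5,6,7,8,9,10]=360
  first=0(d) contributes 900
  first=2(f) contributes 450
  first=6(b) contributes 300
|[w]| = 1650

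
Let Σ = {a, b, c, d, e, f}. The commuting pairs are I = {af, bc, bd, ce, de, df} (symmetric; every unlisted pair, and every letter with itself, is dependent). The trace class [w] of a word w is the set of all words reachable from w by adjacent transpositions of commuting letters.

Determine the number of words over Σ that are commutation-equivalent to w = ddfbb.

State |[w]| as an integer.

piece 0:d — minimal
piece 1:d rests on {0:d}
piece 2:f — minimal
piece 3:b rests on {2:f}
piece 4:b rests on {3:b}
minimal pieces: {0:d, 2:f}
ways to finish when only these pieces remain (= sum over removing one remaining piece with nothing left below it):
  1 left: {1}→1  {4}→1
  2 left: {0,1}→1  {1,4}→2  {3,4}→1
  3 left: {0,1,4}→3  {1,3,4}→3  {2,3,4}→1
  placing 0:d first → 4 extensions
  placing 2:f first → 6 extensions
total linear extensions = 10

10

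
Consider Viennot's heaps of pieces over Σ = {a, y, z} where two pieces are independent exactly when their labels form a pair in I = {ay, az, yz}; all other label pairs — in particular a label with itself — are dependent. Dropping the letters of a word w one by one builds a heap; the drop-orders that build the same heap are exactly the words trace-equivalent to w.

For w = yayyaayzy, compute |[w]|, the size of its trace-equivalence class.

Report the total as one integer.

504

piece 0:y — minimal
piece 1:a — minimal
piece 2:y rests on {0:y}
piece 3:y rests on {2:y}
piece 4:a rests on {1:a}
piece 5:a rests on {4:a}
piece 6:y rests on {3:y}
piece 7:z — minimal
piece 8:y rests on {6:y}
minimal pieces: {0:y, 1:a, 7:z}
ways to finish when only these pieces remain (= sum over removing one remaining piece with nothing left below it):
  1 left: {5}→1  {7}→1  {8}→1
  2 left: {4,5}→1  {5,7}→2  {5,8}→2  {6,8}→1  {7,8}→2
  3 left: {1,4,5}→1  {3,6,8}→1  {4,5,7}→3  {4,5,8}→3  {5,6,8}→3  {5,7,8}→6  {6,7,8}→3
  4 left: {1,4,5,7}→4  {1,4,5,8}→4  {2,3,6,8}→1  {3,5,6,8}→4  {3,6,7,8}→4  {4,5,6,8}→6  {4,5,7,8}→12  {5,6,7,8}→12
  5 left: {0,2,3,6,8}→1  {1,4,5,6,8}→10  {1,4,5,7,8}→20  {2,3,5,6,8}→5  {2,3,6,7,8}→5  {3,4,5,6,8}→10  {3,5,6,7,8}→20  {4,5,6,7,8}→30
  6 left: {0,2,3,5,6,8}→6  {0,2,3,6,7,8}→6  {1,3,4,5,6,8}→20  {1,4,5,6,7,8}→60  {2,3,4,5,6,8}→15  {2,3,5,6,7,8}→30  {3,4,5,6,7,8}→60
  7 left: {0,2,3,4,5,6,8}→21  {0,2,3,5,6,7,8}→42  {1,2,3,4,5,6,8}→35  {1,3,4,5,6,7,8}→140  {2,3,4,5,6,7,8}→105
  placing 0:y first → 280 extensions
  placing 1:a first → 168 extensions
  placing 7:z first → 56 extensions
total linear extensions = 504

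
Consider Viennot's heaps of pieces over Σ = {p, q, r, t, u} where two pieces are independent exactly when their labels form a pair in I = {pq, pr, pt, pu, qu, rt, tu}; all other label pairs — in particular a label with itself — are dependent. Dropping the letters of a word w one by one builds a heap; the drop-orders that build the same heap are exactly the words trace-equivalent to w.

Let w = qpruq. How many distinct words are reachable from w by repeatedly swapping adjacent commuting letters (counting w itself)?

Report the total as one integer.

10

piece 0:q — minimal
piece 1:p — minimal
piece 2:r rests on {0:q}
piece 3:u rests on {2:r}
piece 4:q rests on {2:r}
minimal pieces: {0:q, 1:p}
ways to finish when only these pieces remain (= sum over removing one remaining piece with nothing left below it):
  1 left: {1}→1  {3}→1  {4}→1
  2 left: {1,3}→2  {1,4}→2  {3,4}→2
  3 left: {1,3,4}→6  {2,3,4}→2
  placing 0:q first → 8 extensions
  placing 1:p first → 2 extensions
total linear extensions = 10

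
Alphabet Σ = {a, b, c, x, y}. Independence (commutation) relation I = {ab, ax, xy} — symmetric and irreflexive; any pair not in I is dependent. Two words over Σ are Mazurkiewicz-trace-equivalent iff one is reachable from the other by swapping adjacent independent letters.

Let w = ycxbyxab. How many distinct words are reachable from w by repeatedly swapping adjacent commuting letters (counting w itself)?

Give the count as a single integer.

#0=y has no predecessor
#1=c depends on [0:y]
#2=x depends on [1:c]
#3=b depends on [2:x]
#4=y depends on [3:b]
#5=x depends on [3:b]
#6=a depends on [4:y]
#7=b depends on [4:y, 5:x]
sources: [0:y]
N(rest) = Σ N(rest − s) over sources s of rest; N(one piece) = 1:
  size 1 → [6]=1  [7]=1
  size 2 → [5,7]=1  [6,7]=2
  size 3 → [4,6,7]=2  [5,6,7]=3
  size 4 → [4,5,6,7]=5
  size 5 → [3,4,5,6,7]=5
  size 6 → [2,3,4,5,6,7]=5
  first=0(y) contributes 5

5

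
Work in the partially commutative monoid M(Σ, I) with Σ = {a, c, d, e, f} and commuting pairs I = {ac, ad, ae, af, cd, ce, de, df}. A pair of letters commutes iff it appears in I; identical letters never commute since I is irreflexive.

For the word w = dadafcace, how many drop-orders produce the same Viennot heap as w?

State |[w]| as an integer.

piece 0:d — minimal
piece 1:a — minimal
piece 2:d rests on {0:d}
piece 3:a rests on {1:a}
piece 4:f — minimal
piece 5:c rests on {4:f}
piece 6:a rests on {3:a}
piece 7:c rests on {5:c}
piece 8:e rests on {4:f}
minimal pieces: {0:d, 1:a, 4:f}
ways to finish when only these pieces remain (= sum over removing one remaining piece with nothing left below it):
  1 left: {2}→1  {6}→1  {7}→1  {8}→1
  2 left: {0,2}→1  {2,6}→2  {2,7}→2  {2,8}→2  {3,6}→1  {5,7}→1  {6,7}→2  {6,8}→2  {7,8}→2
  3 left: {0,2,6}→3  {0,2,7}→3  {0,2,8}→3  {1,3,6}→1  {2,3,6}→3  {2,5,7}→3  {2,6,7}→6  {2,6,8}→6  {2,7,8}→6  {3,6,7}→3  {3,6,8}→3  {5,6,7}→3  {5,7,8}→3  {6,7,8}→6
  4 left: {0,2,3,6}→6  {0,2,5,7}→6  {0,2,6,7}→12  {0,2,6,8}→12  {0,2,7,8}→12  {1,2,3,6}→4  {1,3,6,7}→4  {1,3,6,8}→4  {2,3,6,7}→12  {2,3,6,8}→12  {2,5,6,7}→12  {2,5,7,8}→12  {2,6,7,8}→24  {3,5,6,7}→6  {3,6,7,8}→12  {4,5,7,8}→3  {5,6,7,8}→12
  5 left: {0,1,2,3,6}→10  {0,2,3,6,7}→30  {0,2,3,6,8}→30  {0,2,5,6,7}→30  {0,2,5,7,8}→30  {0,2,6,7,8}→60  {1,2,3,6,7}→20  {1,2,3,6,8}→20  {1,3,5,6,7}→10  {1,3,6,7,8}→20  {2,3,5,6,7}→30  {2,3,6,7,8}→60  {2,4,5,7,8}→15  {2,5,6,7,8}→60  {3,5,6,7,8}→30  {4,5,6,7,8}→15
  6 left: {0,1,2,3,6,7}→60  {0,1,2,3,6,8}→60  {0,2,3,5,6,7}→90  {0,2,3,6,7,8}→180  {0,2,4,5,7,8}→45  {0,2,5,6,7,8}→180  {1,2,3,5,6,7}→60  {1,2,3,6,7,8}→120  {1,3,5,6,7,8}→60  {2,3,5,6,7,8}→180  {2,4,5,6,7,8}→90  {3,4,5,6,7,8}→45
  7 left: {0,1,2,3,5,6,7}→210  {0,1,2,3,6,7,8}→420  {0,2,3,5,6,7,8}→630  {0,2,4,5,6,7,8}→315  {1,2,3,5,6,7,8}→420  {1,3,4,5,6,7,8}→105  {2,3,4,5,6,7,8}→315
  placing 0:d first → 840 extensions
  placing 1:a first → 1260 extensions
  placing 4:f first → 1680 extensions
total linear extensions = 3780

3780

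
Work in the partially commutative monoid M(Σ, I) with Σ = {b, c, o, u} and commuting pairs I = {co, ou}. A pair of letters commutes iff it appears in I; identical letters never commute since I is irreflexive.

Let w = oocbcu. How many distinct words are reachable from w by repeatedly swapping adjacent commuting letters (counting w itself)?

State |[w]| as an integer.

piece 0:o — minimal
piece 1:o rests on {0:o}
piece 2:c — minimal
piece 3:b rests on {1:o, 2:c}
piece 4:c rests on {3:b}
piece 5:u rests on {4:c}
minimal pieces: {0:o, 2:c}
ways to finish when only these pieces remain (= sum over removing one remaining piece with nothing left below it):
  1 left: {5}→1
  2 left: {4,5}→1
  3 left: {3,4,5}→1
  4 left: {1,3,4,5}→1  {2,3,4,5}→1
  placing 0:o first → 2 extensions
  placing 2:c first → 1 extensions
total linear extensions = 3

3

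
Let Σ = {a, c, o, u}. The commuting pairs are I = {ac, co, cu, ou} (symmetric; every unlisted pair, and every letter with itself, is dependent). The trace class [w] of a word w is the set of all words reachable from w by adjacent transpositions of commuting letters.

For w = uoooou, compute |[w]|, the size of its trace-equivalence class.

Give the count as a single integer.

0(u) covers ∅
1(o) covers ∅
2(o) covers 1:o
3(o) covers 2:o
4(o) covers 3:o
5(u) covers 0:u
floor of heap: 0:u, 1:o
completions by unplaced set U, small U first (add the entries for U minus each lowest piece of U):
  |U|=1: {4}:1  {5}:1
  |U|=2: {0,5}:1  {3,4}:1  {4,5}:2
  |U|=3: {0,4,5}:3  {2,3,4}:1  {3,4,5}:3
  |U|=4: {0,3,4,5}:6  {1,2,3,4}:1  {2,3,4,5}:4
  start at 0(u): 5
  start at 1(o): 10
sum over floor = 15

15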